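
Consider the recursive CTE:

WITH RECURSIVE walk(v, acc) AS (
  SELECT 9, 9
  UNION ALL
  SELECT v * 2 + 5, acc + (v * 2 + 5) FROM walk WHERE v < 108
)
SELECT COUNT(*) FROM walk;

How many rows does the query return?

5

Base: v=9, acc=9.
Iteration 1: 9 < 108 holds -> v = 9 * 2 + 5 = 23, acc = 9 + 23 = 32.
Iteration 2: 23 < 108 holds -> v = 23 * 2 + 5 = 51, acc = 32 + 51 = 83.
Iteration 3: 51 < 108 holds -> v = 51 * 2 + 5 = 107, acc = 83 + 107 = 190.
Iteration 4: 107 < 108 holds -> v = 107 * 2 + 5 = 219, acc = 190 + 219 = 409.
Iteration 5: 219 < 108 fails; recursion stops.
Total rows emitted: 5.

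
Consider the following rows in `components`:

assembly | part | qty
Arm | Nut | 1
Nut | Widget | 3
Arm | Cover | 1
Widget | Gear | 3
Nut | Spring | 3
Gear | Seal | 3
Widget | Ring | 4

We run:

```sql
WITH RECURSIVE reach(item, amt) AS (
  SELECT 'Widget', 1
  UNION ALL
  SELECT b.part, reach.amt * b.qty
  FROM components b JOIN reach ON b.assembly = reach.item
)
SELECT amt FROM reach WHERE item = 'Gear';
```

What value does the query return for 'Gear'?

Base: (Widget, amt=1).
Iteration 1: components of {Widget} -> Gear = 1*3 = 3, Ring = 1*4 = 4.
Iteration 2: components of {Gear,Ring} -> Seal = 3*3 = 9.
Iteration 3: no further components; recursion stops.

3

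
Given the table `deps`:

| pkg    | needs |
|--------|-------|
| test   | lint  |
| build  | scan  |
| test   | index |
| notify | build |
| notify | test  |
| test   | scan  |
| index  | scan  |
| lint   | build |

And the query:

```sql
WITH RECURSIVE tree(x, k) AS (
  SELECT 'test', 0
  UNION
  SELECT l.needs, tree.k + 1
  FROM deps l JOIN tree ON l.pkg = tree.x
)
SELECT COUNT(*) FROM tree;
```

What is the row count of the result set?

7

Base: (test, k=0).
Iteration 1: edges from {test} -> (index, k=1), (lint, k=1), (scan, k=1).
Iteration 2: edges from {index,lint,scan} -> (build, k=2), (scan, k=2).
Iteration 3: edges from {build,scan} -> (scan, k=3).
Iteration 4: no outgoing edges from {scan}; recursion stops.
Total rows emitted: 7.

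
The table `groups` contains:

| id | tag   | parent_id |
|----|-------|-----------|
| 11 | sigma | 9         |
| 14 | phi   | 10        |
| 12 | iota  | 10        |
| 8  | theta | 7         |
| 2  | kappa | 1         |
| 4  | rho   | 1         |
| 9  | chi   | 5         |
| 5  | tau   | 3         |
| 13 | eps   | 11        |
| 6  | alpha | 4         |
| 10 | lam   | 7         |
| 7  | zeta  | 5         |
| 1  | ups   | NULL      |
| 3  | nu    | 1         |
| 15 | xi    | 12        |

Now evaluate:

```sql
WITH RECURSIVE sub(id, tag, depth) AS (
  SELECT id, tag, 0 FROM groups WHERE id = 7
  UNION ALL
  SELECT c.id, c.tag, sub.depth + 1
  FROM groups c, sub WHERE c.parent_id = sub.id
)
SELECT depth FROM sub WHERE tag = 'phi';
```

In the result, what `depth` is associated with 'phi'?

Base: id=7 (zeta) at depth 0.
Iteration 1: rows with parent_id in {7} -> theta (id 8, depth 1), lam (id 10, depth 1).
Iteration 2: rows with parent_id in {8,10} -> iota (id 12, depth 2), phi (id 14, depth 2).
Iteration 3: rows with parent_id in {12,14} -> xi (id 15, depth 3).
Iteration 4: no rows with parent_id in {15}; recursion stops.

2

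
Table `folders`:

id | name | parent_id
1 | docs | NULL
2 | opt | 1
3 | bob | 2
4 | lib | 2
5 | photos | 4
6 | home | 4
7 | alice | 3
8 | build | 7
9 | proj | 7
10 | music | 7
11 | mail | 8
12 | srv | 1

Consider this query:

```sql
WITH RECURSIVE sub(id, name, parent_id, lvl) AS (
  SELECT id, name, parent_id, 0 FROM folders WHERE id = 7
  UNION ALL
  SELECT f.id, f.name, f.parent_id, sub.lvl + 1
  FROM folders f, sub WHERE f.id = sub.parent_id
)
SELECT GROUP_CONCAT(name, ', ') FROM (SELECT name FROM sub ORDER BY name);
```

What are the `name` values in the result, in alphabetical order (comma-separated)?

alice, bob, docs, opt

Base: id=7 (alice), parent_id=3, lvl 0.
Iteration 1: join on id=3 -> bob (id 3, parent_id=2, lvl 1).
Iteration 2: join on id=2 -> opt (id 2, parent_id=1, lvl 2).
Iteration 3: join on id=1 -> docs (id 1, parent_id=NULL, lvl 3).
Iteration 4: parent_id is NULL; no match; recursion stops.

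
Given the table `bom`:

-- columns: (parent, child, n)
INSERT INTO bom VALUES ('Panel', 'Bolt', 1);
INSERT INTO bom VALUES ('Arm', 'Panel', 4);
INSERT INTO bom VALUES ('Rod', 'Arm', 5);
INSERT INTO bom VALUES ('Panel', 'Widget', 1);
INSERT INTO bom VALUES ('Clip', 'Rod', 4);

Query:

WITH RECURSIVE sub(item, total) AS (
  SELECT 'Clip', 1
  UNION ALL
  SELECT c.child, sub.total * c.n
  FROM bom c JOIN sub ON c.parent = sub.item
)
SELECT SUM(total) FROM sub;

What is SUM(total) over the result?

Base: (Clip, total=1).
Iteration 1: components of {Clip} -> Rod = 1*4 = 4.
Iteration 2: components of {Rod} -> Arm = 4*5 = 20.
Iteration 3: components of {Arm} -> Panel = 20*4 = 80.
Iteration 4: components of {Panel} -> Bolt = 80*1 = 80, Widget = 80*1 = 80.
Iteration 5: no further components; recursion stops.
SUM(total) = 1 + 4 + 20 + 80 + 80 + 80 = 265.

265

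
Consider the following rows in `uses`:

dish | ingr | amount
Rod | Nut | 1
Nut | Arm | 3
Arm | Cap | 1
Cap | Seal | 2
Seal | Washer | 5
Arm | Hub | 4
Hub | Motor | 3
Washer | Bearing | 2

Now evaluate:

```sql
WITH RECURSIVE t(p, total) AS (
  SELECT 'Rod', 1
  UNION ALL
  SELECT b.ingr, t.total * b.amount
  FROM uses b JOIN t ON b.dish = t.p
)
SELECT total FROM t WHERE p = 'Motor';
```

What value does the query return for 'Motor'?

Base: (Rod, total=1).
Iteration 1: components of {Rod} -> Nut = 1*1 = 1.
Iteration 2: components of {Nut} -> Arm = 1*3 = 3.
Iteration 3: components of {Arm} -> Cap = 3*1 = 3, Hub = 3*4 = 12.
Iteration 4: components of {Cap,Hub} -> Motor = 12*3 = 36, Seal = 3*2 = 6.
Iteration 5: components of {Motor,Seal} -> Washer = 6*5 = 30.
Iteration 6: components of {Washer} -> Bearing = 30*2 = 60.
Iteration 7: no further components; recursion stops.

36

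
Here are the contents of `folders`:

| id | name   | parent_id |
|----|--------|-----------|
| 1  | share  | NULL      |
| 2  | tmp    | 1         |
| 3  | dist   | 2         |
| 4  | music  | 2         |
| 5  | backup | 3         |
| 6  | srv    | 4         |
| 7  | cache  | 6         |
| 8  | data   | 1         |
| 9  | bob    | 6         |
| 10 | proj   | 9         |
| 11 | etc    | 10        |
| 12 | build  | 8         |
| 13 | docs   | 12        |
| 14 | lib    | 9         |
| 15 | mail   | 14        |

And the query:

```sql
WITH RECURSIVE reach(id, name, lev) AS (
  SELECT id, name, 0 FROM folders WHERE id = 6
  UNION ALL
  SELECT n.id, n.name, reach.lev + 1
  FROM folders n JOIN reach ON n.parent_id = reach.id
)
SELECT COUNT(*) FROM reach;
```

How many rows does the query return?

Base: id=6 (srv) at lev 0.
Iteration 1: rows with parent_id in {6} -> cache (id 7, lev 1), bob (id 9, lev 1).
Iteration 2: rows with parent_id in {7,9} -> proj (id 10, lev 2), lib (id 14, lev 2).
Iteration 3: rows with parent_id in {10,14} -> etc (id 11, lev 3), mail (id 15, lev 3).
Iteration 4: no rows with parent_id in {11,15}; recursion stops.
Total rows emitted: 7.

7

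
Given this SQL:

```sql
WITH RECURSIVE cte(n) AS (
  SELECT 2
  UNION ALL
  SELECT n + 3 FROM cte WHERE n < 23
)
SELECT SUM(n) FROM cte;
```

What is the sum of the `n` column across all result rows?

100

Base: n=2.
Iteration 1: 2 < 23 holds -> n = 2 + 3 = 5.
Iteration 2: 5 < 23 holds -> n = 5 + 3 = 8.
Iteration 3: 8 < 23 holds -> n = 8 + 3 = 11.
Iteration 4: 11 < 23 holds -> n = 11 + 3 = 14.
Iteration 5: 14 < 23 holds -> n = 14 + 3 = 17.
Iteration 6: 17 < 23 holds -> n = 17 + 3 = 20.
Iteration 7: 20 < 23 holds -> n = 20 + 3 = 23.
Iteration 8: 23 < 23 fails; recursion stops.
SUM(n) = 2 + 5 + 8 + 11 + 14 + 17 + 20 + 23 = 100.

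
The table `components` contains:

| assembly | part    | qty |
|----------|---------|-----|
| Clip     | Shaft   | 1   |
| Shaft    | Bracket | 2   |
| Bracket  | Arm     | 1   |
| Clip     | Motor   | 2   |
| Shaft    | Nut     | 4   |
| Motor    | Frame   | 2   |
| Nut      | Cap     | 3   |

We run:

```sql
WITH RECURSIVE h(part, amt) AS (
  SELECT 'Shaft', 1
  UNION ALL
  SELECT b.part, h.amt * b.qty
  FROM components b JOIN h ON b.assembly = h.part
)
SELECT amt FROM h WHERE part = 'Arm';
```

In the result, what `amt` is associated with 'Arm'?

2

Base: (Shaft, amt=1).
Iteration 1: components of {Shaft} -> Bracket = 1*2 = 2, Nut = 1*4 = 4.
Iteration 2: components of {Bracket,Nut} -> Arm = 2*1 = 2, Cap = 4*3 = 12.
Iteration 3: no further components; recursion stops.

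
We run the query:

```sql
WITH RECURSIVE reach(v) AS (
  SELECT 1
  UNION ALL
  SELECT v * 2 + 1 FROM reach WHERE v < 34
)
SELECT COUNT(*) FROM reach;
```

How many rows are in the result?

Base: v=1.
Iteration 1: 1 < 34 holds -> v = 1 * 2 + 1 = 3.
Iteration 2: 3 < 34 holds -> v = 3 * 2 + 1 = 7.
Iteration 3: 7 < 34 holds -> v = 7 * 2 + 1 = 15.
Iteration 4: 15 < 34 holds -> v = 15 * 2 + 1 = 31.
Iteration 5: 31 < 34 holds -> v = 31 * 2 + 1 = 63.
Iteration 6: 63 < 34 fails; recursion stops.
Total rows emitted: 6.

6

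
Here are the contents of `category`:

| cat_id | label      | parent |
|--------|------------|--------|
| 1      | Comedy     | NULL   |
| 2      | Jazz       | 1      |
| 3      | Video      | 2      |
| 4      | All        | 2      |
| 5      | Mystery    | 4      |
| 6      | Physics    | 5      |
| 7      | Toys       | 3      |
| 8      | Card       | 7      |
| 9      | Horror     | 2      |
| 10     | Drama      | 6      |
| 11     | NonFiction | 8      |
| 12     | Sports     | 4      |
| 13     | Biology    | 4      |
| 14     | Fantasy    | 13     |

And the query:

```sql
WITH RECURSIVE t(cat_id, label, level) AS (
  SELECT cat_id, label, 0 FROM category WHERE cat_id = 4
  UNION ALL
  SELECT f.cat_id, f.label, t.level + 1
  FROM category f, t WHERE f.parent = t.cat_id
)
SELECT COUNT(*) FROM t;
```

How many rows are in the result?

Base: cat_id=4 (All) at level 0.
Iteration 1: rows with parent in {4} -> Mystery (id 5, level 1), Sports (id 12, level 1), Biology (id 13, level 1).
Iteration 2: rows with parent in {5,12,13} -> Physics (id 6, level 2), Fantasy (id 14, level 2).
Iteration 3: rows with parent in {6,14} -> Drama (id 10, level 3).
Iteration 4: no rows with parent in {10}; recursion stops.
Total rows emitted: 7.

7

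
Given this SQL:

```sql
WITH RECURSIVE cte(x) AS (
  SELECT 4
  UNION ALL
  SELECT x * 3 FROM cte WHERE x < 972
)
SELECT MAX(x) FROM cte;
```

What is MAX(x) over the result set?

Base: x=4.
Iteration 1: 4 < 972 holds -> x = 4 * 3 = 12.
Iteration 2: 12 < 972 holds -> x = 12 * 3 = 36.
Iteration 3: 36 < 972 holds -> x = 36 * 3 = 108.
Iteration 4: 108 < 972 holds -> x = 108 * 3 = 324.
Iteration 5: 324 < 972 holds -> x = 324 * 3 = 972.
Iteration 6: 972 < 972 fails; recursion stops.
x values: 4, 12, 36, 108, 324, 972; the maximum is 972.

972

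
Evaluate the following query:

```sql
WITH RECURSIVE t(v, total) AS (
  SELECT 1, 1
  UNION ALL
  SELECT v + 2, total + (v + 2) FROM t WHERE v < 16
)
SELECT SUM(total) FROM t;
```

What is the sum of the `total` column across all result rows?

285

Base: v=1, total=1.
Iteration 1: 1 < 16 holds -> v = 1 + 2 = 3, total = 1 + 3 = 4.
Iteration 2: 3 < 16 holds -> v = 3 + 2 = 5, total = 4 + 5 = 9.
Iteration 3: 5 < 16 holds -> v = 5 + 2 = 7, total = 9 + 7 = 16.
Iteration 4: 7 < 16 holds -> v = 7 + 2 = 9, total = 16 + 9 = 25.
Iteration 5: 9 < 16 holds -> v = 9 + 2 = 11, total = 25 + 11 = 36.
Iteration 6: 11 < 16 holds -> v = 11 + 2 = 13, total = 36 + 13 = 49.
Iteration 7: 13 < 16 holds -> v = 13 + 2 = 15, total = 49 + 15 = 64.
Iteration 8: 15 < 16 holds -> v = 15 + 2 = 17, total = 64 + 17 = 81.
Iteration 9: 17 < 16 fails; recursion stops.
SUM(total) = 1 + 4 + 9 + 16 + 25 + 36 + 49 + 64 + 81 = 285.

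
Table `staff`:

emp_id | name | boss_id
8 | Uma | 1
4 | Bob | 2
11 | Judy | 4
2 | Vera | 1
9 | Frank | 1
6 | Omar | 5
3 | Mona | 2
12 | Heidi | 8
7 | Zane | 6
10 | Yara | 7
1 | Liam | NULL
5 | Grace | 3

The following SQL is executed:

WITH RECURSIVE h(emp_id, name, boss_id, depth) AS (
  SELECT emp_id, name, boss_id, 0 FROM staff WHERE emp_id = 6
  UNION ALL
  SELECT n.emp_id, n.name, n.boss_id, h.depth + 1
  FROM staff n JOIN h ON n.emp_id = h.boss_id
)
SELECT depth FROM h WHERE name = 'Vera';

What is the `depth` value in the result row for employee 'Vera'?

3

Base: emp_id=6 (Omar), boss_id=5, depth 0.
Iteration 1: join on emp_id=5 -> Grace (id 5, boss_id=3, depth 1).
Iteration 2: join on emp_id=3 -> Mona (id 3, boss_id=2, depth 2).
Iteration 3: join on emp_id=2 -> Vera (id 2, boss_id=1, depth 3).
Iteration 4: join on emp_id=1 -> Liam (id 1, boss_id=NULL, depth 4).
Iteration 5: boss_id is NULL; no match; recursion stops.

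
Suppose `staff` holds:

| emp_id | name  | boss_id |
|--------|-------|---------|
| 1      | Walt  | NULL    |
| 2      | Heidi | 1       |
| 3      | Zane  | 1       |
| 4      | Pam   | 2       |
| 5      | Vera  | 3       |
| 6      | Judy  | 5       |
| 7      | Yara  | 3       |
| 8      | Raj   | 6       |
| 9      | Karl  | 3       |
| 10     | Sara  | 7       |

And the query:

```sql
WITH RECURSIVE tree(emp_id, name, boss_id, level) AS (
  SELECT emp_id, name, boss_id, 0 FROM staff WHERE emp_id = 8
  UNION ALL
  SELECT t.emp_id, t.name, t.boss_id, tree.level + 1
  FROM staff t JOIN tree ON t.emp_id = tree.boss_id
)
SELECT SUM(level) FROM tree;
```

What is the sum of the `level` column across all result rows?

Base: emp_id=8 (Raj), boss_id=6, level 0.
Iteration 1: join on emp_id=6 -> Judy (id 6, boss_id=5, level 1).
Iteration 2: join on emp_id=5 -> Vera (id 5, boss_id=3, level 2).
Iteration 3: join on emp_id=3 -> Zane (id 3, boss_id=1, level 3).
Iteration 4: join on emp_id=1 -> Walt (id 1, boss_id=NULL, level 4).
Iteration 5: boss_id is NULL; no match; recursion stops.
SUM(level) = 0 + 1 + 2 + 3 + 4 = 10.

10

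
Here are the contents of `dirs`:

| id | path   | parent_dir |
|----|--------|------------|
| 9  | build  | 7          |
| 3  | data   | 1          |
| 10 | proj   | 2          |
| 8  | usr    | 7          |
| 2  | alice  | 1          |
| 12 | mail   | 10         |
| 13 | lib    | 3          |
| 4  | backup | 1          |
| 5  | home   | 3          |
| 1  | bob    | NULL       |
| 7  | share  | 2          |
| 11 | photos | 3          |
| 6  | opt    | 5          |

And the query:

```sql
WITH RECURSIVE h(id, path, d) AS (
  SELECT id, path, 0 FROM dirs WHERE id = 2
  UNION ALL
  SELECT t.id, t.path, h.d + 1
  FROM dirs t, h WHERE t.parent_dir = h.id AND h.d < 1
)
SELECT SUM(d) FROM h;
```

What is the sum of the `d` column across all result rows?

Base: id=2 (alice) at d 0.
Iteration 1: rows with parent_dir in {2} -> share (id 7, d 1), proj (id 10, d 1).
Iteration 2: d < 1 fails for all current rows; recursion stops.
SUM(d) = 0 + 1 + 1 = 2.

2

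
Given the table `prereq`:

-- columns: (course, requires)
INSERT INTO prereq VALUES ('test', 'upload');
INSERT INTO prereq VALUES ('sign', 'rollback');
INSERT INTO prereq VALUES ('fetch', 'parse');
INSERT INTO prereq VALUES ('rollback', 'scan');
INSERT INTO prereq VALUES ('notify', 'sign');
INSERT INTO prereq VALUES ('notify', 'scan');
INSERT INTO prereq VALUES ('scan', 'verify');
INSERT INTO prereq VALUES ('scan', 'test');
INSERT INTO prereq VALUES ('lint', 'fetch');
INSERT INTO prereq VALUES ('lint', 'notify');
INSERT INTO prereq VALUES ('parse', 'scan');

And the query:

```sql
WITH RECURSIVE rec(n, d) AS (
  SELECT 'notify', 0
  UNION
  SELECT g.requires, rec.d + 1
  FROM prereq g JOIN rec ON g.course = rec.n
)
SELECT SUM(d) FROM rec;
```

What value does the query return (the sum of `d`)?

Base: (notify, d=0).
Iteration 1: edges from {notify} -> (scan, d=1), (sign, d=1).
Iteration 2: edges from {scan,sign} -> (rollback, d=2), (test, d=2), (verify, d=2).
Iteration 3: edges from {rollback,test,verify} -> (scan, d=3), (upload, d=3).
Iteration 4: edges from {scan,upload} -> (test, d=4), (verify, d=4).
Iteration 5: edges from {test,verify} -> (upload, d=5).
Iteration 6: no outgoing edges from {upload}; recursion stops.
SUM(d) = 0 + 1 + 1 + 2 + 2 + 2 + 3 + 3 + 4 + 4 + 5 = 27.

27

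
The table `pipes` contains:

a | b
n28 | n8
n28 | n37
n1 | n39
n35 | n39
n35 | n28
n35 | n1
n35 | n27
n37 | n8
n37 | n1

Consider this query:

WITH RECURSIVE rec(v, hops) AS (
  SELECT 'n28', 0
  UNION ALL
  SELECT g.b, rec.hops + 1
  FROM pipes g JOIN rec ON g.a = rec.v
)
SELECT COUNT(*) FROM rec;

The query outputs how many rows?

6

Base: (n28, hops=0).
Iteration 1: edges from {n28} -> (n37, hops=1), (n8, hops=1).
Iteration 2: edges from {n37,n8} -> (n1, hops=2), (n8, hops=2).
Iteration 3: edges from {n1,n8} -> (n39, hops=3).
Iteration 4: no outgoing edges from {n39}; recursion stops.
Total rows emitted: 6.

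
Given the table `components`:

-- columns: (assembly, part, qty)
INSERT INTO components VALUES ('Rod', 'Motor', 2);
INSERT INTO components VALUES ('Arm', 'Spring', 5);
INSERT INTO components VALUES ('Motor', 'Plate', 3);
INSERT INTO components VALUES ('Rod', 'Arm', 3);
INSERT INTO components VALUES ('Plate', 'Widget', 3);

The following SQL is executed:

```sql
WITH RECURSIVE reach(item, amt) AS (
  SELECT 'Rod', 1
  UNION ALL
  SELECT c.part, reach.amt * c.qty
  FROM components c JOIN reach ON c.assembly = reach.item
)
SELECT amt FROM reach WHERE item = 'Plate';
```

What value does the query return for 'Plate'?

Base: (Rod, amt=1).
Iteration 1: components of {Rod} -> Arm = 1*3 = 3, Motor = 1*2 = 2.
Iteration 2: components of {Arm,Motor} -> Plate = 2*3 = 6, Spring = 3*5 = 15.
Iteration 3: components of {Plate,Spring} -> Widget = 6*3 = 18.
Iteration 4: no further components; recursion stops.

6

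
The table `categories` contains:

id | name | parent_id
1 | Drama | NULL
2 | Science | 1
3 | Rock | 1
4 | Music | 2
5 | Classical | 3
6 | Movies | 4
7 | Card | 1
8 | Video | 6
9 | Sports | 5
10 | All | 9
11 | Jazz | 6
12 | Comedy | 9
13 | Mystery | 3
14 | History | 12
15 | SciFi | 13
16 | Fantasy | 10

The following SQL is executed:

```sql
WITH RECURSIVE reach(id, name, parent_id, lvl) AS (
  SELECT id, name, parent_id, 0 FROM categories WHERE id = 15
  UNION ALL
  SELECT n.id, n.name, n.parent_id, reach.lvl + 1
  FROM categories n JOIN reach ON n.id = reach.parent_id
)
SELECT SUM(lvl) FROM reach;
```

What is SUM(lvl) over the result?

6

Base: id=15 (SciFi), parent_id=13, lvl 0.
Iteration 1: join on id=13 -> Mystery (id 13, parent_id=3, lvl 1).
Iteration 2: join on id=3 -> Rock (id 3, parent_id=1, lvl 2).
Iteration 3: join on id=1 -> Drama (id 1, parent_id=NULL, lvl 3).
Iteration 4: parent_id is NULL; no match; recursion stops.
SUM(lvl) = 0 + 1 + 2 + 3 = 6.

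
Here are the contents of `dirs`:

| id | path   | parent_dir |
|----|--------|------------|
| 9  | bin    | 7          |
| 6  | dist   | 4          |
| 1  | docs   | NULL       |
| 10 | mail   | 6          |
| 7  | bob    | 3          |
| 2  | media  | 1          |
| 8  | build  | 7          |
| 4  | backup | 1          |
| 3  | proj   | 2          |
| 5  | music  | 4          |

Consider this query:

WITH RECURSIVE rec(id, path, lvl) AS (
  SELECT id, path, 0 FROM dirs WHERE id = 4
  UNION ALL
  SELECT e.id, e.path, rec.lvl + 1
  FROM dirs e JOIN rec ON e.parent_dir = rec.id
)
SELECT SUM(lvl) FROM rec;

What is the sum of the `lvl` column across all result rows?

Base: id=4 (backup) at lvl 0.
Iteration 1: rows with parent_dir in {4} -> music (id 5, lvl 1), dist (id 6, lvl 1).
Iteration 2: rows with parent_dir in {5,6} -> mail (id 10, lvl 2).
Iteration 3: no rows with parent_dir in {10}; recursion stops.
SUM(lvl) = 0 + 1 + 1 + 2 = 4.

4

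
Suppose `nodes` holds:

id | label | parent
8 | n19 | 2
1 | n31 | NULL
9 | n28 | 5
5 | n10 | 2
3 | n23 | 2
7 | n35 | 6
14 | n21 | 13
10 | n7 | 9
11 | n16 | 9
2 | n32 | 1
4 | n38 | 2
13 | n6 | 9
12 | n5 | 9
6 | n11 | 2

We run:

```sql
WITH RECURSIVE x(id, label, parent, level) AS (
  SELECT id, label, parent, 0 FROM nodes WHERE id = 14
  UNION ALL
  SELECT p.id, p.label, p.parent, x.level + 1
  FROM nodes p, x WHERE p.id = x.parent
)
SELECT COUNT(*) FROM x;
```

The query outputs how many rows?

Base: id=14 (n21), parent=13, level 0.
Iteration 1: join on id=13 -> n6 (id 13, parent=9, level 1).
Iteration 2: join on id=9 -> n28 (id 9, parent=5, level 2).
Iteration 3: join on id=5 -> n10 (id 5, parent=2, level 3).
Iteration 4: join on id=2 -> n32 (id 2, parent=1, level 4).
Iteration 5: join on id=1 -> n31 (id 1, parent=NULL, level 5).
Iteration 6: parent is NULL; no match; recursion stops.
Total rows emitted: 6.

6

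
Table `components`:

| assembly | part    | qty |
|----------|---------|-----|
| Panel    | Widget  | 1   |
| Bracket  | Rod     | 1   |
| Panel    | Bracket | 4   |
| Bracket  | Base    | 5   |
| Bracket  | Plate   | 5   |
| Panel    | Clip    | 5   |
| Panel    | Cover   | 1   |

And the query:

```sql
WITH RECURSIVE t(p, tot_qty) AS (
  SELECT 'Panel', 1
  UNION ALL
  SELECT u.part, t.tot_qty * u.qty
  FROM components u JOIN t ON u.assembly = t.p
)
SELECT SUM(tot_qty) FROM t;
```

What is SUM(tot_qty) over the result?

Base: (Panel, tot_qty=1).
Iteration 1: components of {Panel} -> Bracket = 1*4 = 4, Clip = 1*5 = 5, Cover = 1*1 = 1, Widget = 1*1 = 1.
Iteration 2: components of {Bracket,Clip,Cover,Widget} -> Base = 4*5 = 20, Plate = 4*5 = 20, Rod = 4*1 = 4.
Iteration 3: no further components; recursion stops.
SUM(tot_qty) = 1 + 1 + 4 + 5 + 1 + 20 + 20 + 4 = 56.

56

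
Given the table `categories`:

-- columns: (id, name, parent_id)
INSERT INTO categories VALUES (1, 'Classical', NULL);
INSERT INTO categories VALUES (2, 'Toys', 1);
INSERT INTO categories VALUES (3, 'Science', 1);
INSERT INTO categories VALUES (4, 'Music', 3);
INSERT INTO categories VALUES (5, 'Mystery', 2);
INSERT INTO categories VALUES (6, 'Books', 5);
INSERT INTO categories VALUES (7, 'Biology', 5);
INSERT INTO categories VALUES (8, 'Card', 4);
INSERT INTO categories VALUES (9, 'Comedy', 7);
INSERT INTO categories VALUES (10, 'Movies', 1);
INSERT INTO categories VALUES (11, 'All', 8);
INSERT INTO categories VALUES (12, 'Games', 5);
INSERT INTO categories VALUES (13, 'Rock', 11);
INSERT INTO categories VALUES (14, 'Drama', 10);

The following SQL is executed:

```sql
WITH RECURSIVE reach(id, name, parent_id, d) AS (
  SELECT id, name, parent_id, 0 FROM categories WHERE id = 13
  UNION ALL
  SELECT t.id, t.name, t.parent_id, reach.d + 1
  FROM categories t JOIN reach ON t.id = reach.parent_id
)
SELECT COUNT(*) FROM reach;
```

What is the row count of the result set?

6

Base: id=13 (Rock), parent_id=11, d 0.
Iteration 1: join on id=11 -> All (id 11, parent_id=8, d 1).
Iteration 2: join on id=8 -> Card (id 8, parent_id=4, d 2).
Iteration 3: join on id=4 -> Music (id 4, parent_id=3, d 3).
Iteration 4: join on id=3 -> Science (id 3, parent_id=1, d 4).
Iteration 5: join on id=1 -> Classical (id 1, parent_id=NULL, d 5).
Iteration 6: parent_id is NULL; no match; recursion stops.
Total rows emitted: 6.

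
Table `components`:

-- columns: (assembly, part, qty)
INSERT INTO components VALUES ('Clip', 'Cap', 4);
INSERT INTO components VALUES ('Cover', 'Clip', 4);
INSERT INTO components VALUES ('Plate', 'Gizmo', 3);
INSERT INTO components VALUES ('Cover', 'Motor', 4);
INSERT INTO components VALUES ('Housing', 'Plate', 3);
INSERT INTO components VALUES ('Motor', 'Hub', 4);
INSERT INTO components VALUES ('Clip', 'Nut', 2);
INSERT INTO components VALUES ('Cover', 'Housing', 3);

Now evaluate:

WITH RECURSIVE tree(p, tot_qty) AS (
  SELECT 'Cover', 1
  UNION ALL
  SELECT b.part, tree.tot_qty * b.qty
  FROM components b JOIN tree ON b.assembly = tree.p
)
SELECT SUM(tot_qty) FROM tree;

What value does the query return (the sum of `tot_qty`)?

88

Base: (Cover, tot_qty=1).
Iteration 1: components of {Cover} -> Clip = 1*4 = 4, Housing = 1*3 = 3, Motor = 1*4 = 4.
Iteration 2: components of {Clip,Housing,Motor} -> Cap = 4*4 = 16, Hub = 4*4 = 16, Nut = 4*2 = 8, Plate = 3*3 = 9.
Iteration 3: components of {Cap,Hub,Nut,Plate} -> Gizmo = 9*3 = 27.
Iteration 4: no further components; recursion stops.
SUM(tot_qty) = 1 + 3 + 4 + 4 + 9 + 16 + 8 + 16 + 27 = 88.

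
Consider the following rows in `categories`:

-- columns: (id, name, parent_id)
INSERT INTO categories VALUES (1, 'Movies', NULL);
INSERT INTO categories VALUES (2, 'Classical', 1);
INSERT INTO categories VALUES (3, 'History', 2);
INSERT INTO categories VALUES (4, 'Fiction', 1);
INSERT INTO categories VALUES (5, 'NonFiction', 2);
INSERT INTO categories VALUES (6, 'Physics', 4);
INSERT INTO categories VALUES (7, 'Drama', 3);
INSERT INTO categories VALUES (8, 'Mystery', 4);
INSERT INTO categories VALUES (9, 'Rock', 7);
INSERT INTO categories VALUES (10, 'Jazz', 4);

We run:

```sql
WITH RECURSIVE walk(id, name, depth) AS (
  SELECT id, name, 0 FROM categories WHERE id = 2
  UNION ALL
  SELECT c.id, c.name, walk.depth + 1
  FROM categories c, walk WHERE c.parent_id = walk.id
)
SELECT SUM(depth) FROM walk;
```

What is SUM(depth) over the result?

7

Base: id=2 (Classical) at depth 0.
Iteration 1: rows with parent_id in {2} -> History (id 3, depth 1), NonFiction (id 5, depth 1).
Iteration 2: rows with parent_id in {3,5} -> Drama (id 7, depth 2).
Iteration 3: rows with parent_id in {7} -> Rock (id 9, depth 3).
Iteration 4: no rows with parent_id in {9}; recursion stops.
SUM(depth) = 0 + 1 + 1 + 2 + 3 = 7.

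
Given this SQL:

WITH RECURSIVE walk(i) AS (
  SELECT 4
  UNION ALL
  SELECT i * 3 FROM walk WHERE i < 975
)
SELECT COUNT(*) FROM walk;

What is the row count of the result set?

7

Base: i=4.
Iteration 1: 4 < 975 holds -> i = 4 * 3 = 12.
Iteration 2: 12 < 975 holds -> i = 12 * 3 = 36.
Iteration 3: 36 < 975 holds -> i = 36 * 3 = 108.
Iteration 4: 108 < 975 holds -> i = 108 * 3 = 324.
Iteration 5: 324 < 975 holds -> i = 324 * 3 = 972.
Iteration 6: 972 < 975 holds -> i = 972 * 3 = 2916.
Iteration 7: 2916 < 975 fails; recursion stops.
Total rows emitted: 7.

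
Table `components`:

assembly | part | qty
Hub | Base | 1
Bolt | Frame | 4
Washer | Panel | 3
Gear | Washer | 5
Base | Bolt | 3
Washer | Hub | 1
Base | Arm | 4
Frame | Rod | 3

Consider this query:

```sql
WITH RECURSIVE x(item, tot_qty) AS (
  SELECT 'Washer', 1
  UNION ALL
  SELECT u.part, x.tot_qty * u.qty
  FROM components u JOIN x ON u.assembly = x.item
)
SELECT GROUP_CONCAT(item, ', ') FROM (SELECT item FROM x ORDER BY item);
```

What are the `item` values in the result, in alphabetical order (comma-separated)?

Base: (Washer, tot_qty=1).
Iteration 1: components of {Washer} -> Hub = 1*1 = 1, Panel = 1*3 = 3.
Iteration 2: components of {Hub,Panel} -> Base = 1*1 = 1.
Iteration 3: components of {Base} -> Arm = 1*4 = 4, Bolt = 1*3 = 3.
Iteration 4: components of {Arm,Bolt} -> Frame = 3*4 = 12.
Iteration 5: components of {Frame} -> Rod = 12*3 = 36.
Iteration 6: no further components; recursion stops.

Arm, Base, Bolt, Frame, Hub, Panel, Rod, Washer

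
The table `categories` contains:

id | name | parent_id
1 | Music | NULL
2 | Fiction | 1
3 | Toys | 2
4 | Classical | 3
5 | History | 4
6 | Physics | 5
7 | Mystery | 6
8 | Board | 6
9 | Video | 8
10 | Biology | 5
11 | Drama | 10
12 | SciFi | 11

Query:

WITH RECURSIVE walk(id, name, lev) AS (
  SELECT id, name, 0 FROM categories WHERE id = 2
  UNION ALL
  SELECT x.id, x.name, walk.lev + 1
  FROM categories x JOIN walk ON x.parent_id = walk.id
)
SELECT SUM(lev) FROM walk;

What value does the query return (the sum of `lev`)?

Base: id=2 (Fiction) at lev 0.
Iteration 1: rows with parent_id in {2} -> Toys (id 3, lev 1).
Iteration 2: rows with parent_id in {3} -> Classical (id 4, lev 2).
Iteration 3: rows with parent_id in {4} -> History (id 5, lev 3).
Iteration 4: rows with parent_id in {5} -> Physics (id 6, lev 4), Biology (id 10, lev 4).
Iteration 5: rows with parent_id in {6,10} -> Mystery (id 7, lev 5), Board (id 8, lev 5), Drama (id 11, lev 5).
Iteration 6: rows with parent_id in {7,8,11} -> Video (id 9, lev 6), SciFi (id 12, lev 6).
Iteration 7: no rows with parent_id in {9,12}; recursion stops.
SUM(lev) = 0 + 1 + 2 + 3 + 4 + 4 + 5 + 5 + 5 + 6 + 6 = 41.

41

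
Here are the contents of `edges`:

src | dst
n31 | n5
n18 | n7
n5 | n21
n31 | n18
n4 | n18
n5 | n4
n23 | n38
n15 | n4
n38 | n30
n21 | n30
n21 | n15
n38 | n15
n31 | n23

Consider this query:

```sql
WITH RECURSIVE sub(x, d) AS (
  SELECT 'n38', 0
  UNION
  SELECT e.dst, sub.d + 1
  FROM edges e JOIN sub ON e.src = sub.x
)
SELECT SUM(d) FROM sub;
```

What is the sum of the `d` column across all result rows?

Base: (n38, d=0).
Iteration 1: edges from {n38} -> (n15, d=1), (n30, d=1).
Iteration 2: edges from {n15,n30} -> (n4, d=2).
Iteration 3: edges from {n4} -> (n18, d=3).
Iteration 4: edges from {n18} -> (n7, d=4).
Iteration 5: no outgoing edges from {n7}; recursion stops.
SUM(d) = 0 + 1 + 1 + 2 + 3 + 4 = 11.

11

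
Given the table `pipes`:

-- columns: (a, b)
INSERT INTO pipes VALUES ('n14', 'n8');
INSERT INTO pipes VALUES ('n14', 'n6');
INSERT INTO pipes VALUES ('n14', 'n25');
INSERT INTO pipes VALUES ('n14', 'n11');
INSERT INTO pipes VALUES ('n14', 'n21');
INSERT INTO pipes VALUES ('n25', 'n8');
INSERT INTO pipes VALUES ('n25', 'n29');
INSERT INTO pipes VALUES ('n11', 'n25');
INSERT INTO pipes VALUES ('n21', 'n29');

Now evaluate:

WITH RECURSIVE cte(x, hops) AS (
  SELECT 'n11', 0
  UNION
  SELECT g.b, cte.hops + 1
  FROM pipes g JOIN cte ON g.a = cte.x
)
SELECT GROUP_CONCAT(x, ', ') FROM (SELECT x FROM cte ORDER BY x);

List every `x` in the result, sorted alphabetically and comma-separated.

n11, n25, n29, n8

Base: (n11, hops=0).
Iteration 1: edges from {n11} -> (n25, hops=1).
Iteration 2: edges from {n25} -> (n29, hops=2), (n8, hops=2).
Iteration 3: no outgoing edges from {n29,n8}; recursion stops.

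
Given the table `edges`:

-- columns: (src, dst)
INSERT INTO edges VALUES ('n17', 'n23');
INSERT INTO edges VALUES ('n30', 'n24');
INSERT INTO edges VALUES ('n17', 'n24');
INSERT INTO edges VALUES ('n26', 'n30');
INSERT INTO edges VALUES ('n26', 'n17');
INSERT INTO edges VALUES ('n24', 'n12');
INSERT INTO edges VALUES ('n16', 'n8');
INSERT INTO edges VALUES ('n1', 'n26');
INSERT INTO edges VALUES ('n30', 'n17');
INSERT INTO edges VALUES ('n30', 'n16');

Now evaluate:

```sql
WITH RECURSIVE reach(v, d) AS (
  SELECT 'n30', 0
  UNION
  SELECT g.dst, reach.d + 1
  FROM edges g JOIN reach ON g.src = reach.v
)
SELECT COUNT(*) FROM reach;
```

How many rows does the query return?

Base: (n30, d=0).
Iteration 1: edges from {n30} -> (n16, d=1), (n17, d=1), (n24, d=1).
Iteration 2: edges from {n16,n17,n24} -> (n12, d=2), (n23, d=2), (n24, d=2), (n8, d=2).
Iteration 3: edges from {n12,n23,n24,n8} -> (n12, d=3).
Iteration 4: no outgoing edges from {n12}; recursion stops.
Total rows emitted: 9.

9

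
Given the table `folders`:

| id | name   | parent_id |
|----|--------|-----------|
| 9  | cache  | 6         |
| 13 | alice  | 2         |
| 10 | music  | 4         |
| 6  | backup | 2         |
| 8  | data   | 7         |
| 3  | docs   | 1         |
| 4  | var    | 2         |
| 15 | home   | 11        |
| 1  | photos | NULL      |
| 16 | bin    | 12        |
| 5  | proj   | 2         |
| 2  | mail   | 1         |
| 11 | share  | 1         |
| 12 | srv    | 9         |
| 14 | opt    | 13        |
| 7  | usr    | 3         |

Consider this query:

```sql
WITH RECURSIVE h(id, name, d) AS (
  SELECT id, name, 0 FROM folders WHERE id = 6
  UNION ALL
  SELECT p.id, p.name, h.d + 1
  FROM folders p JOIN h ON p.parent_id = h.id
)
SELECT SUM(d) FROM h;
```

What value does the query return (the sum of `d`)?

Base: id=6 (backup) at d 0.
Iteration 1: rows with parent_id in {6} -> cache (id 9, d 1).
Iteration 2: rows with parent_id in {9} -> srv (id 12, d 2).
Iteration 3: rows with parent_id in {12} -> bin (id 16, d 3).
Iteration 4: no rows with parent_id in {16}; recursion stops.
SUM(d) = 0 + 1 + 2 + 3 = 6.

6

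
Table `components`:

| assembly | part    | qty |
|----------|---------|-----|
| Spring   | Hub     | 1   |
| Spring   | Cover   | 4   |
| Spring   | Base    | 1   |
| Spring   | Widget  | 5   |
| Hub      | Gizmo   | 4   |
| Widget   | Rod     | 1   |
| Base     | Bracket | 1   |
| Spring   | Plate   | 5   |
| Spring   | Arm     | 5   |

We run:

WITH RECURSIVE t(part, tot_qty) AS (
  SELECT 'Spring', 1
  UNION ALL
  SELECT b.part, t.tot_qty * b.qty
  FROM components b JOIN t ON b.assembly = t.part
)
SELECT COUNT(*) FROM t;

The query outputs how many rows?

10

Base: (Spring, tot_qty=1).
Iteration 1: components of {Spring} -> Arm = 1*5 = 5, Base = 1*1 = 1, Cover = 1*4 = 4, Hub = 1*1 = 1, Plate = 1*5 = 5, Widget = 1*5 = 5.
Iteration 2: components of {Arm,Base,Cover,Hub,Plate,Widget} -> Bracket = 1*1 = 1, Gizmo = 1*4 = 4, Rod = 5*1 = 5.
Iteration 3: no further components; recursion stops.
Total rows emitted: 10.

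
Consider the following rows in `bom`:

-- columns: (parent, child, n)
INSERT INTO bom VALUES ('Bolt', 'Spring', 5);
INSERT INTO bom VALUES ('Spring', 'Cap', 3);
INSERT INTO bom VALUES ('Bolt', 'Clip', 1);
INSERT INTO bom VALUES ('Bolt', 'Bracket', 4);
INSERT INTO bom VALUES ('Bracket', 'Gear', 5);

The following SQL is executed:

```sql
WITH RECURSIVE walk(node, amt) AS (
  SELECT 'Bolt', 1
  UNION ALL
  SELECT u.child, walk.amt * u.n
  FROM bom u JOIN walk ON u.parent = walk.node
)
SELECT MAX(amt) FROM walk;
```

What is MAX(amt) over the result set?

Base: (Bolt, amt=1).
Iteration 1: components of {Bolt} -> Bracket = 1*4 = 4, Clip = 1*1 = 1, Spring = 1*5 = 5.
Iteration 2: components of {Bracket,Clip,Spring} -> Cap = 5*3 = 15, Gear = 4*5 = 20.
Iteration 3: no further components; recursion stops.
amt values: 1, 5, 1, 4, 15, 20; the maximum is 20.

20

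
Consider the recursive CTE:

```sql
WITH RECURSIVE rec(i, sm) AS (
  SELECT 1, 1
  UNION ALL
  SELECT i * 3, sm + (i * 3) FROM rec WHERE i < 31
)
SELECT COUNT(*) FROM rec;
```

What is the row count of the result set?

Base: i=1, sm=1.
Iteration 1: 1 < 31 holds -> i = 1 * 3 = 3, sm = 1 + 3 = 4.
Iteration 2: 3 < 31 holds -> i = 3 * 3 = 9, sm = 4 + 9 = 13.
Iteration 3: 9 < 31 holds -> i = 9 * 3 = 27, sm = 13 + 27 = 40.
Iteration 4: 27 < 31 holds -> i = 27 * 3 = 81, sm = 40 + 81 = 121.
Iteration 5: 81 < 31 fails; recursion stops.
Total rows emitted: 5.

5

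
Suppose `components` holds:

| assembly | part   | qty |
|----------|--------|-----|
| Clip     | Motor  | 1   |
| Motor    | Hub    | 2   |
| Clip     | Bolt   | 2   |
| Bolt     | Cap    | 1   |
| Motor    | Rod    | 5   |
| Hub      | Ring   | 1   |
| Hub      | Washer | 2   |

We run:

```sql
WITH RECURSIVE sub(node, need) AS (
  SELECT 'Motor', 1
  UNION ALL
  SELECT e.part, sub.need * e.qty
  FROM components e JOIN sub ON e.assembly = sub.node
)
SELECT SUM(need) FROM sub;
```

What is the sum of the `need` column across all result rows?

14

Base: (Motor, need=1).
Iteration 1: components of {Motor} -> Hub = 1*2 = 2, Rod = 1*5 = 5.
Iteration 2: components of {Hub,Rod} -> Ring = 2*1 = 2, Washer = 2*2 = 4.
Iteration 3: no further components; recursion stops.
SUM(need) = 1 + 2 + 5 + 2 + 4 = 14.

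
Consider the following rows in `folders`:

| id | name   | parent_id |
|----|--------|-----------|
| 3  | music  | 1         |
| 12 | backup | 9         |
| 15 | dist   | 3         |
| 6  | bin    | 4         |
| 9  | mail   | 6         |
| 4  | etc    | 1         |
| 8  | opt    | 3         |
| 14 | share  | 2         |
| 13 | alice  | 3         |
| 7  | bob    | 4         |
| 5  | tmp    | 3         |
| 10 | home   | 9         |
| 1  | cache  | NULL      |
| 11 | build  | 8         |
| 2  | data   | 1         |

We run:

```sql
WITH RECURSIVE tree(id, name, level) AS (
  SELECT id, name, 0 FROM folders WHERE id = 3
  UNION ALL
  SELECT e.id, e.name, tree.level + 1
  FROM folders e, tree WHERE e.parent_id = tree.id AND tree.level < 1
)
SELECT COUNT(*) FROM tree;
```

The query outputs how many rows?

5

Base: id=3 (music) at level 0.
Iteration 1: rows with parent_id in {3} -> tmp (id 5, level 1), opt (id 8, level 1), alice (id 13, level 1), dist (id 15, level 1).
Iteration 2: level < 1 fails for all current rows; recursion stops.
Total rows emitted: 5.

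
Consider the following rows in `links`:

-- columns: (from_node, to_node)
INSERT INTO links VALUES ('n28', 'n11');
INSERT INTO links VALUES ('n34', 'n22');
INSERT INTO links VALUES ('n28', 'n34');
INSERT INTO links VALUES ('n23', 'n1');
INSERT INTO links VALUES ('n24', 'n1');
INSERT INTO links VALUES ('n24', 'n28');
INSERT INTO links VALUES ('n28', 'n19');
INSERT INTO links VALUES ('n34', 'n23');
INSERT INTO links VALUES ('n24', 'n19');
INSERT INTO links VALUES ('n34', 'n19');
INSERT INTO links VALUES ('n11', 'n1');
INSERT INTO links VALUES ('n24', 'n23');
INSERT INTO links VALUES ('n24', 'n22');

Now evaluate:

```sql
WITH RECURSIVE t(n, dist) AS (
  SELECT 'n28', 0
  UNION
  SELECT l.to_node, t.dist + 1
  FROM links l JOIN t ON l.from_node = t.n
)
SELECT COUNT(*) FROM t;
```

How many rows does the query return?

Base: (n28, dist=0).
Iteration 1: edges from {n28} -> (n11, dist=1), (n19, dist=1), (n34, dist=1).
Iteration 2: edges from {n11,n19,n34} -> (n1, dist=2), (n19, dist=2), (n22, dist=2), (n23, dist=2).
Iteration 3: edges from {n1,n19,n22,n23} -> (n1, dist=3).
Iteration 4: no outgoing edges from {n1}; recursion stops.
Total rows emitted: 9.

9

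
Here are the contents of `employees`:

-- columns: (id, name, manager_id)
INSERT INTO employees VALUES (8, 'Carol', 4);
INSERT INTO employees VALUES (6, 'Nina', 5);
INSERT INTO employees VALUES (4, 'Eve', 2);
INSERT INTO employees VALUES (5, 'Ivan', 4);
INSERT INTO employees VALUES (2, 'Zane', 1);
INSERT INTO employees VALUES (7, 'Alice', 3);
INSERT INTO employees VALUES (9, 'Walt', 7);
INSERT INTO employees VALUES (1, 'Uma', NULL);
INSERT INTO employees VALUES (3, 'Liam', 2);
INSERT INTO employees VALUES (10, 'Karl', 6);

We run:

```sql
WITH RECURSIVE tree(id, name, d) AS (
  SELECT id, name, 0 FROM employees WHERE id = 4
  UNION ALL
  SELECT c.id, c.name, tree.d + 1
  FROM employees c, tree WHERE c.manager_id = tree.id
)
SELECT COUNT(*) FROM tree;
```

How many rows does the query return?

5

Base: id=4 (Eve) at d 0.
Iteration 1: rows with manager_id in {4} -> Ivan (id 5, d 1), Carol (id 8, d 1).
Iteration 2: rows with manager_id in {5,8} -> Nina (id 6, d 2).
Iteration 3: rows with manager_id in {6} -> Karl (id 10, d 3).
Iteration 4: no rows with manager_id in {10}; recursion stops.
Total rows emitted: 5.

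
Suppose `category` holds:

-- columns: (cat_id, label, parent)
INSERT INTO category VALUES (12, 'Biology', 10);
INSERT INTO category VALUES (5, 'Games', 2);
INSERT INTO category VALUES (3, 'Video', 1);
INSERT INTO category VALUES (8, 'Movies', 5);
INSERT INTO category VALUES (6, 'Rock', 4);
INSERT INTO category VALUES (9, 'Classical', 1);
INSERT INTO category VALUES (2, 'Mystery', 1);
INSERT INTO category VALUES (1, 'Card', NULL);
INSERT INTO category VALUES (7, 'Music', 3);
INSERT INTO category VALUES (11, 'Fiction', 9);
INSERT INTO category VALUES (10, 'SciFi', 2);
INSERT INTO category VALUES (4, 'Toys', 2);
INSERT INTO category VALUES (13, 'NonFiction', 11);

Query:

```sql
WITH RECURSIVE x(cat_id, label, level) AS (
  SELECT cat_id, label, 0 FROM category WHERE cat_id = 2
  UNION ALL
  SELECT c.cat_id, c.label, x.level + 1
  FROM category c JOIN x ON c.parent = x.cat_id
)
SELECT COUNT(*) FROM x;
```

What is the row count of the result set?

Base: cat_id=2 (Mystery) at level 0.
Iteration 1: rows with parent in {2} -> Toys (id 4, level 1), Games (id 5, level 1), SciFi (id 10, level 1).
Iteration 2: rows with parent in {4,5,10} -> Rock (id 6, level 2), Movies (id 8, level 2), Biology (id 12, level 2).
Iteration 3: no rows with parent in {6,8,12}; recursion stops.
Total rows emitted: 7.

7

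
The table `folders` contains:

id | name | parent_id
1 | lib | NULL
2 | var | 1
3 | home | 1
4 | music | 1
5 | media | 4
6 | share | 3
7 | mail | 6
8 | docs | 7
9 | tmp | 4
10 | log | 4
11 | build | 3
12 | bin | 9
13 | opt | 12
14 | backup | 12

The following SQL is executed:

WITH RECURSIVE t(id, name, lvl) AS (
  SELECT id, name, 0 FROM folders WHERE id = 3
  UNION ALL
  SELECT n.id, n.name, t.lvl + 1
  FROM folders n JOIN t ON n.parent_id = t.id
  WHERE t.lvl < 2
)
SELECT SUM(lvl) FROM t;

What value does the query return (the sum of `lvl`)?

4

Base: id=3 (home) at lvl 0.
Iteration 1: rows with parent_id in {3} -> share (id 6, lvl 1), build (id 11, lvl 1).
Iteration 2: rows with parent_id in {6,11} -> mail (id 7, lvl 2).
Iteration 3: lvl < 2 fails for all current rows; recursion stops.
SUM(lvl) = 0 + 1 + 1 + 2 = 4.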